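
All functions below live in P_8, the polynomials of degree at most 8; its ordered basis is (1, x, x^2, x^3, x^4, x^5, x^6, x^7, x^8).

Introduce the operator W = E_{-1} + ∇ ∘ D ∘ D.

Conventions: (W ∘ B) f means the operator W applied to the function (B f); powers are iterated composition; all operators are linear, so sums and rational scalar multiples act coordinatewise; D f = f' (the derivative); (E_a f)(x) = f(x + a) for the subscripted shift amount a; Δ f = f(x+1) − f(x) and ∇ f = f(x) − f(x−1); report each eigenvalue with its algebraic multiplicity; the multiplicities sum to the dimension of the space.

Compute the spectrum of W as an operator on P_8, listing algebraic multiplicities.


image of 1: 1
image of x: x - 1
image of x^2: x^2 - 2x + 1
image of x^3: x^3 - 3x^2 + 3x + 5
image of x^4: x^4 - 4x^3 + 6x^2 + 20x - 11
image of x^5: x^5 - 5x^4 + 10x^3 + 50x^2 - 55x + 19
image of x^6: x^6 - 6x^5 + 15x^4 + 100x^3 - 165x^2 + 114x - 29
image of x^7: x^7 - 7x^6 + 21x^5 + 175x^4 - 385x^3 + 399x^2 - 203x + 41
image of x^8: x^8 - 8x^7 + 28x^6 + 280x^5 - 770x^4 + 1064x^3 - 812x^2 + 328x - 55
the matrix is upper triangular; its diagonal is (1, 1, 1, 1, 1, 1, 1, 1, 1)
for a triangular matrix the eigenvalues are the diagonal entries, with algebraic multiplicity their repetition count

λ = 1 (multiplicity 9)


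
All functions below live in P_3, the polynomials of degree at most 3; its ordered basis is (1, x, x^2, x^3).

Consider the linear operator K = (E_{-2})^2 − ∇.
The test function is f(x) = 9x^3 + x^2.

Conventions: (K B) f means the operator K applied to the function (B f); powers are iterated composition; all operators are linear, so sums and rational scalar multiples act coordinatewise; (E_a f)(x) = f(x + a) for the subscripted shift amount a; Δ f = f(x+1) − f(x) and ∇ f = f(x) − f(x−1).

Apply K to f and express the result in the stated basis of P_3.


E_{-2} f = 9x^3 - 53x^2 + 104x - 68
E_{-2} E_{-2} f = 9x^3 - 107x^2 + 424x - 560
∇ f = 27x^2 - 25x + 8
(-∇) f = -27x^2 + 25x - 8
((E_{-2})^2 − ∇) f = 9x^3 - 134x^2 + 449x - 568

the result is g(x) = 9x^3 - 134x^2 + 449x - 568


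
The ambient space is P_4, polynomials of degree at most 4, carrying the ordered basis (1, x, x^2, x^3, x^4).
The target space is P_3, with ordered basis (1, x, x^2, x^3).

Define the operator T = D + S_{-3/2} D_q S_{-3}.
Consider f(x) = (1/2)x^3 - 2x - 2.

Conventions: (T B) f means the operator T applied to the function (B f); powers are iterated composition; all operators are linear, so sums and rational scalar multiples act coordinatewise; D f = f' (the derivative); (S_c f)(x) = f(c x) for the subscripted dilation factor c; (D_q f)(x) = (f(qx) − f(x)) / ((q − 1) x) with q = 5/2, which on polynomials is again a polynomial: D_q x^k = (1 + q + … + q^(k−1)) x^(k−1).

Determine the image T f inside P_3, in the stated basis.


D f = (3/2)x^2 - 2
S_{-3} f = -(27/2)x^3 + 6x - 2
D_q S_{-3} f = -(1053/8)x^2 + 6
S_{-3/2} D_q S_{-3} f = -(9477/32)x^2 + 6
(D + S_{-3/2} D_q S_{-3}) f = -(9429/32)x^2 + 4

the result is g(x) = -(9429/32)x^2 + 4


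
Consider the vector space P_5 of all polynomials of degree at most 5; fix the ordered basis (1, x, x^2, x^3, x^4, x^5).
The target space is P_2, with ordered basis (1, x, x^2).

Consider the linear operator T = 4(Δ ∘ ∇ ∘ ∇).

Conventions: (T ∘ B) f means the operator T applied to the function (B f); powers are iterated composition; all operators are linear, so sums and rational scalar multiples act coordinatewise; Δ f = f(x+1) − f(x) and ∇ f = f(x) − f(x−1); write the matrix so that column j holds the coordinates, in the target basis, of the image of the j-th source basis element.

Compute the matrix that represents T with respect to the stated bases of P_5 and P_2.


the matrix is [[0, 0, 0, 24, -48, 120]; [0, 0, 0, 0, 96, -240]; [0, 0, 0, 0, 0, 240]] (rows listed top to bottom)

image of 1: 0
image of x: 0
image of x^2: 0
image of x^3: 24
image of x^4: 96x - 48
image of x^5: 240x^2 - 240x + 120
each image's coordinates form column j of the matrix


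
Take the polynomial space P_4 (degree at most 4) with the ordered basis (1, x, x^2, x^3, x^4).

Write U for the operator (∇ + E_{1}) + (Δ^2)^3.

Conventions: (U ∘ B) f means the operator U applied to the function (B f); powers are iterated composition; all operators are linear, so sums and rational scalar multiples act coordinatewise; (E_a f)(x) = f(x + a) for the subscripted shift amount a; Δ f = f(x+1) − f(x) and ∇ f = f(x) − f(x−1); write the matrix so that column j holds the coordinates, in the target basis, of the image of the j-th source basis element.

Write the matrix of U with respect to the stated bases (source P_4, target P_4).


the matrix is [[1, 2, 0, 2, 0]; [0, 1, 4, 0, 8]; [0, 0, 1, 6, 0]; [0, 0, 0, 1, 8]; [0, 0, 0, 0, 1]] (rows listed top to bottom)

image of 1: 1
image of x: x + 2
image of x^2: x^2 + 4x
image of x^3: x^3 + 6x^2 + 2
image of x^4: x^4 + 8x^3 + 8x
each image's coordinates form column j of the matrix


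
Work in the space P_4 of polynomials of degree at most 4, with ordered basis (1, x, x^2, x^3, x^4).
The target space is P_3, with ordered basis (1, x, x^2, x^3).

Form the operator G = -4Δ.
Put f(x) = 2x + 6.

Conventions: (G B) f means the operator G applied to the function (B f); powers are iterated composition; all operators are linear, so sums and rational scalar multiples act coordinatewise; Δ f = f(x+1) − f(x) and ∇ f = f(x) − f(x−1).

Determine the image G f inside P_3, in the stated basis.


Δ f = 2
(-4Δ) f = -8

g(x) = -8


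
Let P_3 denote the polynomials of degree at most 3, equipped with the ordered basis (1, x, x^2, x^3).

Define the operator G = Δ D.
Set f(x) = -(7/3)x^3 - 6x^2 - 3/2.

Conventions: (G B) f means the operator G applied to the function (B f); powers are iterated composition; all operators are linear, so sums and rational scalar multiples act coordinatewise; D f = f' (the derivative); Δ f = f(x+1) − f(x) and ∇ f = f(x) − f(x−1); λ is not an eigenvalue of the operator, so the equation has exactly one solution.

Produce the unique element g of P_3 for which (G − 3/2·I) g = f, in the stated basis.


the image equals g(x) = (14/9)x^3 + 4x^2 + (56/9)x + 85/9

write g with unknown coordinates in the stated basis and equate coefficients in (G − 3/2·I) g = f
solving from the highest basis element down gives g = (14/9)x^3 + 4x^2 + (56/9)x + 85/9
check: G g = (28/3)x + 38/3
so G g − 3/2·g = -(7/3)x^3 - 6x^2 - 3/2 = f ✓


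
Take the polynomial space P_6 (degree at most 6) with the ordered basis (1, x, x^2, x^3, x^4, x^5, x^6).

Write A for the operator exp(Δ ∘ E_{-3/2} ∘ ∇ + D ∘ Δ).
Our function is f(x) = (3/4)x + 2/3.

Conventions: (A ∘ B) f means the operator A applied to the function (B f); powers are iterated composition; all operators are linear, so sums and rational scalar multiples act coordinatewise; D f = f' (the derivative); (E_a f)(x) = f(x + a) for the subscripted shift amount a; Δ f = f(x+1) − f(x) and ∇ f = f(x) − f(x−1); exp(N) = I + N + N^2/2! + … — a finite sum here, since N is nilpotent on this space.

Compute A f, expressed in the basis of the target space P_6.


the series for exp(Δ ∘ E_{-3/2} ∘ ∇ + D ∘ Δ) f terminates at order 0
exp(Δ ∘ E_{-3/2} ∘ ∇ + D ∘ Δ) f = (3/4)x + 2/3

the image equals g(x) = (3/4)x + 2/3


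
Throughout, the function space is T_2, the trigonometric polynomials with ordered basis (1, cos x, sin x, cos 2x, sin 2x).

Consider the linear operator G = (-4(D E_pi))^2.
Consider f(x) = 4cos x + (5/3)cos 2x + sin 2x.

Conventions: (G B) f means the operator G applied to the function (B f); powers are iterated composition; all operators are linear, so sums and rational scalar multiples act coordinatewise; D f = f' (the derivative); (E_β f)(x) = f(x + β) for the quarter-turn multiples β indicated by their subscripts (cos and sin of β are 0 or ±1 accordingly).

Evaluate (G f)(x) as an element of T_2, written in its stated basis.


E_pi f = -4cos x + (5/3)cos 2x + sin 2x
D E_pi f = 4sin x + 2cos 2x - (10/3)sin 2x
(-4(D E_pi)) f = -16sin x - 8cos 2x + (40/3)sin 2x
E_pi (-4(D E_pi)) f = 16sin x - 8cos 2x + (40/3)sin 2x
D E_pi (-4(D E_pi)) f = 16cos x + (80/3)cos 2x + 16sin 2x
(-4(D E_pi)) (-4(D E_pi)) f = -64cos x - (320/3)cos 2x - 64sin 2x

g(x) = -64cos x - (320/3)cos 2x - 64sin 2x


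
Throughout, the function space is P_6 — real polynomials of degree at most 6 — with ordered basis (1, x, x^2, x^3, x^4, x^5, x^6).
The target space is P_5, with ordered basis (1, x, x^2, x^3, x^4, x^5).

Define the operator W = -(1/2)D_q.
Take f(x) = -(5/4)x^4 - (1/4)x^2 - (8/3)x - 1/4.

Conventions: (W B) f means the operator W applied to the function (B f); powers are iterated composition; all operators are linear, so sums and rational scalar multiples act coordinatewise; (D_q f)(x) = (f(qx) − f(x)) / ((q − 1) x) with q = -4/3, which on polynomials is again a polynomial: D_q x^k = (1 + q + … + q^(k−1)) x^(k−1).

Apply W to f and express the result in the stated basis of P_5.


the image equals g(x) = -(125/216)x^3 - (1/24)x + 4/3

D_q f = (125/108)x^3 + (1/12)x - 8/3
(-(1/2)D_q) f = -(125/216)x^3 - (1/24)x + 4/3


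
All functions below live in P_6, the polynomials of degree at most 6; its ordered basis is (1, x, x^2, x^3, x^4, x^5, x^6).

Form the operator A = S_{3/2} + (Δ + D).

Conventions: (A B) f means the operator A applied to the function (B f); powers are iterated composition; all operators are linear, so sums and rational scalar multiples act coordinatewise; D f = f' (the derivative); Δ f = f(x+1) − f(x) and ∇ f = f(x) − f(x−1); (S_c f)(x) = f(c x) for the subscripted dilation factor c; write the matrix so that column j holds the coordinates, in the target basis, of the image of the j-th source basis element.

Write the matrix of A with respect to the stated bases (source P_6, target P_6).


image of 1: 1
image of x: (3/2)x + 2
image of x^2: (9/4)x^2 + 4x + 1
image of x^3: (27/8)x^3 + 6x^2 + 3x + 1
image of x^4: (81/16)x^4 + 8x^3 + 6x^2 + 4x + 1
image of x^5: (243/32)x^5 + 10x^4 + 10x^3 + 10x^2 + 5x + 1
image of x^6: (729/64)x^6 + 12x^5 + 15x^4 + 20x^3 + 15x^2 + 6x + 1
each image's coordinates form column j of the matrix

the matrix is [[1, 2, 1, 1, 1, 1, 1]; [0, 3/2, 4, 3, 4, 5, 6]; [0, 0, 9/4, 6, 6, 10, 15]; [0, 0, 0, 27/8, 8, 10, 20]; [0, 0, 0, 0, 81/16, 10, 15]; [0, 0, 0, 0, 0, 243/32, 12]; [0, 0, 0, 0, 0, 0, 729/64]] (rows listed top to bottom)


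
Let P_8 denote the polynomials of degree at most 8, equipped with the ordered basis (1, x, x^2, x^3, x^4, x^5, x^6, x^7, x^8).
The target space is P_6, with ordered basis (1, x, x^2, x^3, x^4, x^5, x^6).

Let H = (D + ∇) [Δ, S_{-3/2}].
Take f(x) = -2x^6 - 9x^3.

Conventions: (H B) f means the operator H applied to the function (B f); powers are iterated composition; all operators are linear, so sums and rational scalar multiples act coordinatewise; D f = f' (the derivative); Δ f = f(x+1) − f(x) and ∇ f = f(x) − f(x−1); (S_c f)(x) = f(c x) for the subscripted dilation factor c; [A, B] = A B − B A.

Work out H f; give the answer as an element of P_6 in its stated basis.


the image equals g(x) = -(18225/8)x^4 + (6075/8)x^3 - (74925/16)x^2 + (26595/16)x - 5715/8

S_{-3/2} f = -(729/32)x^6 + (243/8)x^3
Δ S_{-3/2} f = -(2187/16)x^5 - (10935/32)x^4 - (3645/8)x^3 - (8019/32)x^2 - (729/16)x + 243/32
Δ f = -12x^5 - 30x^4 - 40x^3 - 57x^2 - 39x - 11
S_{-3/2} Δ f = (729/8)x^5 - (1215/8)x^4 + 135x^3 - (513/4)x^2 + (117/2)x - 11
[Δ, S_{-3/2}] f = -(3645/16)x^5 - (6075/32)x^4 - (4725/8)x^3 - (3915/32)x^2 - (1665/16)x + 595/32
D [Δ, S_{-3/2}] f = -(18225/16)x^4 - (6075/8)x^3 - (14175/8)x^2 - (3915/16)x - 1665/16
∇ [Δ, S_{-3/2}] f = -(18225/16)x^4 + (6075/4)x^3 - (46575/16)x^2 + (15255/8)x - 9765/16
(D + ∇) [Δ, S_{-3/2}] f = -(18225/8)x^4 + (6075/8)x^3 - (74925/16)x^2 + (26595/16)x - 5715/8


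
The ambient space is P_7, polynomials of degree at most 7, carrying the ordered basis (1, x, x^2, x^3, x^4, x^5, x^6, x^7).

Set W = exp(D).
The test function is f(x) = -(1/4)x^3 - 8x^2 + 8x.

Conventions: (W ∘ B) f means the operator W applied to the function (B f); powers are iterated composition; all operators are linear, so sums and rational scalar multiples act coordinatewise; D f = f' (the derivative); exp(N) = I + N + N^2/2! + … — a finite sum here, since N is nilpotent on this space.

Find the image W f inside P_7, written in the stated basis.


the image equals g(x) = -(1/4)x^3 - (35/4)x^2 - (35/4)x - 1/4

order-1 term: -(3/4)x^2 - 16x + 8
order-2 term: -(3/4)x - 8
order-3 term: -1/4
the series for exp(D) f terminates at order 3
exp(D) f = -(1/4)x^3 - (35/4)x^2 - (35/4)x - 1/4


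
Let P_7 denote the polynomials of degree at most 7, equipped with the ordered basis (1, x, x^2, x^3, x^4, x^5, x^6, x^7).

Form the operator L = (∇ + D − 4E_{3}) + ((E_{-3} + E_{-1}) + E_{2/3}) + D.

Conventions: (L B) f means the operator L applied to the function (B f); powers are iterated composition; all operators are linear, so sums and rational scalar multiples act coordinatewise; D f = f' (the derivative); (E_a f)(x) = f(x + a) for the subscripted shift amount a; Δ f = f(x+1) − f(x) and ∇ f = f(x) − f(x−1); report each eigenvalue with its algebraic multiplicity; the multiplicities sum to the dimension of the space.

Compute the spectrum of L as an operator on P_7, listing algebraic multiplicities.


image of 1: -1
image of x: -x - 37/3
image of x^2: -x^2 - (74/3)x - 239/9
image of x^3: -x^3 - 37x^2 - (239/3)x - 3637/27
image of x^4: -x^4 - (148/3)x^3 - (478/3)x^2 - (14548/27)x - 19667/81
image of x^5: -x^5 - (185/3)x^4 - (2390/9)x^3 - (36370/27)x^2 - (98335/81)x - 295213/243
image of x^6: -x^6 - 74x^5 - (1195/3)x^4 - (72740/27)x^3 - (98335/27)x^2 - (590426/81)x - 1594259/729
image of x^7: -x^7 - (259/3)x^6 - (1673/3)x^5 - (127295/27)x^4 - (688345/81)x^3 - (2066491/81)x^2 - (11159813/729)x - 23914717/2187
the matrix is upper triangular; its diagonal is (-1, -1, -1, -1, -1, -1, -1, -1)
for a triangular matrix the eigenvalues are the diagonal entries, with algebraic multiplicity their repetition count

λ = -1 (multiplicity 8)


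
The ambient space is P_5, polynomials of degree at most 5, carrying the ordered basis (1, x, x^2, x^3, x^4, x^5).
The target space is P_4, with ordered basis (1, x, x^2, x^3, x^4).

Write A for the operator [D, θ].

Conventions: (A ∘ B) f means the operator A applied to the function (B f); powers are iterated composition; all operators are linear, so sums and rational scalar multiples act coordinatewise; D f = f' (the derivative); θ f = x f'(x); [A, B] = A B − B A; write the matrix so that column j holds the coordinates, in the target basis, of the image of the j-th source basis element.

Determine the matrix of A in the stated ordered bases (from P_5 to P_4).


the matrix is [[0, 1, 0, 0, 0, 0]; [0, 0, 2, 0, 0, 0]; [0, 0, 0, 3, 0, 0]; [0, 0, 0, 0, 4, 0]; [0, 0, 0, 0, 0, 5]] (rows listed top to bottom)

image of 1: 0
image of x: 1
image of x^2: 2x
image of x^3: 3x^2
image of x^4: 4x^3
image of x^5: 5x^4
each image's coordinates form column j of the matrix


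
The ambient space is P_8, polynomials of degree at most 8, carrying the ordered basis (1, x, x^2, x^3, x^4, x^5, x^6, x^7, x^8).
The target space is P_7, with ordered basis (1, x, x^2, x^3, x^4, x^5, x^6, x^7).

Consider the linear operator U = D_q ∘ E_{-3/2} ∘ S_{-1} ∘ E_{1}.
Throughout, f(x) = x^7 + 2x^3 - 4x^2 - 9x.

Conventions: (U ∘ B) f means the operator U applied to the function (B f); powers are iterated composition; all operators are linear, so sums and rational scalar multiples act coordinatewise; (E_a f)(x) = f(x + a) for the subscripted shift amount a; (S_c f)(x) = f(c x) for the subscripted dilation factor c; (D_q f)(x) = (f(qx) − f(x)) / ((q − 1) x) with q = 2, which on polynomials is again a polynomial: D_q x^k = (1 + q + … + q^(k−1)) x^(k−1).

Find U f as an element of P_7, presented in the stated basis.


E_{1} f = x^7 + 7x^6 + 21x^5 + 35x^4 + 37x^3 + 23x^2 - 4x - 10
S_{-1} E_{1} f = -x^7 + 7x^6 - 21x^5 + 35x^4 - 37x^3 + 23x^2 + 4x - 10
E_{-3/2} S_{-1} E_{1} f = -x^7 + (35/2)x^6 - (525/4)x^5 + (4375/8)x^4 - (21907/16)x^3 + (65977/32)x^2 - (109919/64)x + 76045/128
D_q E_{-3/2} S_{-1} E_{1} f = -127x^6 + (2205/2)x^5 - (16275/4)x^4 + (65625/8)x^3 - (153349/16)x^2 + (197931/32)x - 109919/64

g(x) = -127x^6 + (2205/2)x^5 - (16275/4)x^4 + (65625/8)x^3 - (153349/16)x^2 + (197931/32)x - 109919/64


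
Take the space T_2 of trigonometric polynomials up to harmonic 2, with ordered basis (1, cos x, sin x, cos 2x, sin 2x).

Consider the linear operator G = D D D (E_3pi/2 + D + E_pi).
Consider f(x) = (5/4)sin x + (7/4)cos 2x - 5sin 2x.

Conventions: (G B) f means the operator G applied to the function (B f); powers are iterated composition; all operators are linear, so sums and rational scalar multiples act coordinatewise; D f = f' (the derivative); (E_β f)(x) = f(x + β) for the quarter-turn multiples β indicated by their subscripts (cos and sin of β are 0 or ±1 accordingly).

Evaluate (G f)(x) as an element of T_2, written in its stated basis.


the image equals g(x) = (5/4)cos x + 28cos 2x - 80sin 2x

E_3pi/2 f = -(5/4)cos x - (7/4)cos 2x + 5sin 2x
D f = (5/4)cos x - 10cos 2x - (7/2)sin 2x
E_pi f = -(5/4)sin x + (7/4)cos 2x - 5sin 2x
(E_3pi/2 + D + E_pi) f = -(5/4)sin x - 10cos 2x - (7/2)sin 2x
D (E_3pi/2 + D + E_pi) f = -(5/4)cos x - 7cos 2x + 20sin 2x
D D (E_3pi/2 + D + E_pi) f = (5/4)sin x + 40cos 2x + 14sin 2x
D D D (E_3pi/2 + D + E_pi) f = (5/4)cos x + 28cos 2x - 80sin 2x


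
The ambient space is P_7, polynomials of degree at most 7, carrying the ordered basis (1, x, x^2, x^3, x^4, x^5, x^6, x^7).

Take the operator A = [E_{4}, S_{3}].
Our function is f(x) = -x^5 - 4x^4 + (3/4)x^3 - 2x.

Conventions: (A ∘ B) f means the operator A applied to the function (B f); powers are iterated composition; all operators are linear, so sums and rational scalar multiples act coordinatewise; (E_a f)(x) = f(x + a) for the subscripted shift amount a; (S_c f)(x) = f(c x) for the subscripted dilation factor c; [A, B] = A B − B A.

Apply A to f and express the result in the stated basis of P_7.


g(x) = -3240x^4 - 38016x^3 - 177246x^2 - 386208x - 328496

S_{3} f = -243x^5 - 324x^4 + (81/4)x^3 - 6x
E_{4} S_{3} f = -243x^5 - 5184x^4 - (176175/4)x^3 - 186381x^2 - 393018x - 330504
E_{4} f = -x^5 - 24x^4 - (893/4)x^3 - 1015x^2 - 2270x - 2008
S_{3} E_{4} f = -243x^5 - 1944x^4 - (24111/4)x^3 - 9135x^2 - 6810x - 2008
[E_{4}, S_{3}] f = -3240x^4 - 38016x^3 - 177246x^2 - 386208x - 328496


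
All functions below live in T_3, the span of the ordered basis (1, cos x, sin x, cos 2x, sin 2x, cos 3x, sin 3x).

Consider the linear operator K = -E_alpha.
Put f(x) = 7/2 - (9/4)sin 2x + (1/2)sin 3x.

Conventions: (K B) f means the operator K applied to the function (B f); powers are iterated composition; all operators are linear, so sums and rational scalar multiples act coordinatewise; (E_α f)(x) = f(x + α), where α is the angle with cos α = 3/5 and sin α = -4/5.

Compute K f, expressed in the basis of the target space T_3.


the image equals g(x) = -7/2 - (54/25)cos 2x - (63/100)sin 2x + (22/125)cos 3x + (117/250)sin 3x

E_alpha f = 7/2 + (54/25)cos 2x + (63/100)sin 2x - (22/125)cos 3x - (117/250)sin 3x
(-E_alpha) f = -7/2 - (54/25)cos 2x - (63/100)sin 2x + (22/125)cos 3x + (117/250)sin 3x


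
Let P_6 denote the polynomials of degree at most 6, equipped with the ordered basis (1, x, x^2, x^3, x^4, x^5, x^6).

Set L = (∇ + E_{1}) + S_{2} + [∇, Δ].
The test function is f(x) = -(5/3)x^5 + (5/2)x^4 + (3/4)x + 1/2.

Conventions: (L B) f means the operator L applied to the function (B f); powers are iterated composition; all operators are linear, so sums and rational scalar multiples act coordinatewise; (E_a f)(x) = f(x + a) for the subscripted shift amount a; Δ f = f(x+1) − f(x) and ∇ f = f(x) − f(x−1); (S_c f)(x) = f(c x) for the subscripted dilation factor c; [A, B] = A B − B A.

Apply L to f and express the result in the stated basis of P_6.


∇ f = -(25/3)x^4 + (80/3)x^3 - (95/3)x^2 + (55/3)x - 41/12
E_{1} f = -(5/3)x^5 - (35/6)x^4 - (20/3)x^3 - (5/3)x^2 + (29/12)x + 25/12
(∇ + E_{1}) f = -(5/3)x^5 - (85/6)x^4 + 20x^3 - (100/3)x^2 + (83/4)x - 4/3
S_{2} f = -(160/3)x^5 + 40x^4 + (3/2)x + 1/2
Δ f = -(25/3)x^4 - (20/3)x^3 - (5/3)x^2 + (5/3)x + 19/12
∇ Δ f = -(100/3)x^3 + 30x^2 - (50/3)x + 5
∇ f = -(25/3)x^4 + (80/3)x^3 - (95/3)x^2 + (55/3)x - 41/12
Δ ∇ f = -(100/3)x^3 + 30x^2 - (50/3)x + 5
[∇, Δ] f = 0
((∇ + E_{1}) + S_{2} + [∇, Δ]) f = -55x^5 + (155/6)x^4 + 20x^3 - (100/3)x^2 + (89/4)x - 5/6

the image equals g(x) = -55x^5 + (155/6)x^4 + 20x^3 - (100/3)x^2 + (89/4)x - 5/6


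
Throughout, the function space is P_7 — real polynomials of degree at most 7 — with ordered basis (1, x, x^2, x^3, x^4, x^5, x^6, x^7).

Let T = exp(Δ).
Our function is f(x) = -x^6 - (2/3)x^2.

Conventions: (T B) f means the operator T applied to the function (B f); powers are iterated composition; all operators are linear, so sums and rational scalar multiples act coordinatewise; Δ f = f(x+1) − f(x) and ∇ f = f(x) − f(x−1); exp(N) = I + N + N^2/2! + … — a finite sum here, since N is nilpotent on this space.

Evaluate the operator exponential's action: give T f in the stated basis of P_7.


the image equals g(x) = -x^6 - 6x^5 - 30x^4 - 100x^3 - (677/3)x^2 - (940/3)x - 613/3

order-1 term: -6x^5 - 15x^4 - 20x^3 - 15x^2 - (22/3)x - 5/3
order-2 term: -15x^4 - 60x^3 - 105x^2 - 90x - 95/3
order-3 term: -20x^3 - 90x^2 - 150x - 90
order-4 term: -15x^2 - 60x - 65
order-5 term: -6x - 15
order-6 term: -1
the series for exp(Δ) f terminates at order 6
exp(Δ) f = -x^6 - 6x^5 - 30x^4 - 100x^3 - (677/3)x^2 - (940/3)x - 613/3


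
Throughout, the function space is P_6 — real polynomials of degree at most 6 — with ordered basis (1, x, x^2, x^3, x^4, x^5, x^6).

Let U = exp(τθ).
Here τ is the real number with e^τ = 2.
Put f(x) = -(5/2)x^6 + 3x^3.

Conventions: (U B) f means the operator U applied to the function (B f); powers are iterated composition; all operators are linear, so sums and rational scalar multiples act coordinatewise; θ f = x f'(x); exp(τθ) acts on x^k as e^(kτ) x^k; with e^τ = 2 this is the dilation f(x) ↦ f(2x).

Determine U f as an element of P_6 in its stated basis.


exp(τθ) x^k = e^(kτ) x^k; with e^τ = 2 this sends x^k to 2^k x^k
x^3 ↦ 8 x^3
x^6 ↦ 64 x^6
applying this coordinatewise to f: exp(τθ) f = -160x^6 + 24x^3

g(x) = -160x^6 + 24x^3


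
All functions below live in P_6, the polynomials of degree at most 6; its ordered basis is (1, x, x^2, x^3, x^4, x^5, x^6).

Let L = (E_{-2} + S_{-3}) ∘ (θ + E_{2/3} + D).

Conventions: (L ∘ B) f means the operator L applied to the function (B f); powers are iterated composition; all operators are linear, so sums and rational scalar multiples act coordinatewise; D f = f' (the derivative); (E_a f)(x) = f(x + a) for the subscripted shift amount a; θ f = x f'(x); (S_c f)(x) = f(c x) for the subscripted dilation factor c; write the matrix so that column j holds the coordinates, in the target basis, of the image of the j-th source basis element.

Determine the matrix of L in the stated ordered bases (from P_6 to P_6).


the matrix is [[2, -2/3, 56/9, -380/27, 2864/81, -20432/243, 144128/729]; [0, -4, -56/3, 76/3, -2512/27, 20480/81, -56672/81]; [0, 0, 30, 26, 320/3, -7480/27, 27920/27]; [0, 0, 0, -104, -640/3, 520/9, -25040/27]; [0, 0, 0, 0, 410, 1870/3, 2600/3]; [0, 0, 0, 0, 0, -1452, -2504]; [0, 0, 0, 0, 0, 0, 5110]] (rows listed top to bottom)

image of 1: 2
image of x: -4x - 2/3
image of x^2: 30x^2 - (56/3)x + 56/9
image of x^3: -104x^3 + 26x^2 + (76/3)x - 380/27
image of x^4: 410x^4 - (640/3)x^3 + (320/3)x^2 - (2512/27)x + 2864/81
image of x^5: -1452x^5 + (1870/3)x^4 + (520/9)x^3 - (7480/27)x^2 + (20480/81)x - 20432/243
image of x^6: 5110x^6 - 2504x^5 + (2600/3)x^4 - (25040/27)x^3 + (27920/27)x^2 - (56672/81)x + 144128/729
each image's coordinates form column j of the matrix


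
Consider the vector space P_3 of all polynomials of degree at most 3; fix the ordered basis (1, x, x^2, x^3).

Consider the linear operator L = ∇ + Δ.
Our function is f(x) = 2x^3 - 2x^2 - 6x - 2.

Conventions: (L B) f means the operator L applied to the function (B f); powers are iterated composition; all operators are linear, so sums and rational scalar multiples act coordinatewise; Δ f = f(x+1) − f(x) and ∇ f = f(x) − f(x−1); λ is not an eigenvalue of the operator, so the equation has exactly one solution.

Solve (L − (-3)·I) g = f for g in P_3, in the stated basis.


g(x) = (2/3)x^3 - 2x^2 + (2/3)x - 14/9

write g with unknown coordinates in the stated basis and equate coefficients in (L − (-3)·I) g = f
solving from the highest basis element down gives g = (2/3)x^3 - 2x^2 + (2/3)x - 14/9
check: L g = 4x^2 - 8x + 8/3
so L g − (-3)·g = 2x^3 - 2x^2 - 6x - 2 = f ✓


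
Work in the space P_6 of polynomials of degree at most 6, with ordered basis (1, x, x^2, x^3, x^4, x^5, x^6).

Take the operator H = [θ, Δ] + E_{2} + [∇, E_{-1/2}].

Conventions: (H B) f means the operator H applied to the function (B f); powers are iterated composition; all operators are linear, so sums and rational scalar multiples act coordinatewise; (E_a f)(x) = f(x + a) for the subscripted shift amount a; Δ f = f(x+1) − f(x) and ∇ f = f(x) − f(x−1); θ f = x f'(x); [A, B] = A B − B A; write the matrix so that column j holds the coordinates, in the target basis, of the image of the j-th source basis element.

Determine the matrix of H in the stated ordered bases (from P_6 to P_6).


the matrix is [[1, 1, 2, 5, 12, 27, 58]; [0, 1, 2, 6, 20, 60, 162]; [0, 0, 1, 3, 12, 50, 180]; [0, 0, 0, 1, 4, 20, 100]; [0, 0, 0, 0, 1, 5, 30]; [0, 0, 0, 0, 0, 1, 6]; [0, 0, 0, 0, 0, 0, 1]] (rows listed top to bottom)

image of 1: 1
image of x: x + 1
image of x^2: x^2 + 2x + 2
image of x^3: x^3 + 3x^2 + 6x + 5
image of x^4: x^4 + 4x^3 + 12x^2 + 20x + 12
image of x^5: x^5 + 5x^4 + 20x^3 + 50x^2 + 60x + 27
image of x^6: x^6 + 6x^5 + 30x^4 + 100x^3 + 180x^2 + 162x + 58
each image's coordinates form column j of the matrix


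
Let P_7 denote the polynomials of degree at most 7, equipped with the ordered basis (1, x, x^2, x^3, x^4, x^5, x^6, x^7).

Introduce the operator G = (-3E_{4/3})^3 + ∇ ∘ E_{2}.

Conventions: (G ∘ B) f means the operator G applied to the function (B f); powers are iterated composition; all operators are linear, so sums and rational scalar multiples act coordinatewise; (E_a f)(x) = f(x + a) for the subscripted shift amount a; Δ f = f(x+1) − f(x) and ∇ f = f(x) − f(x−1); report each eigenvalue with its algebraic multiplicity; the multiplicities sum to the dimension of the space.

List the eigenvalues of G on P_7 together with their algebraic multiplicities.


image of 1: -27
image of x: -27x - 107
image of x^2: -27x^2 - 214x - 429
image of x^3: -27x^3 - 321x^2 - 1287x - 1721
image of x^4: -27x^4 - 428x^3 - 2574x^2 - 6884x - 6897
image of x^5: -27x^5 - 535x^4 - 4290x^3 - 17210x^2 - 34485x - 27617
image of x^6: -27x^6 - 642x^5 - 6435x^4 - 34420x^3 - 103455x^2 - 165702x - 110529
image of x^7: -27x^7 - 749x^6 - 9009x^5 - 60235x^4 - 241395x^3 - 579957x^2 - 773703x - 442241
the matrix is upper triangular; its diagonal is (-27, -27, -27, -27, -27, -27, -27, -27)
for a triangular matrix the eigenvalues are the diagonal entries, with algebraic multiplicity their repetition count

λ = -27 (multiplicity 8)


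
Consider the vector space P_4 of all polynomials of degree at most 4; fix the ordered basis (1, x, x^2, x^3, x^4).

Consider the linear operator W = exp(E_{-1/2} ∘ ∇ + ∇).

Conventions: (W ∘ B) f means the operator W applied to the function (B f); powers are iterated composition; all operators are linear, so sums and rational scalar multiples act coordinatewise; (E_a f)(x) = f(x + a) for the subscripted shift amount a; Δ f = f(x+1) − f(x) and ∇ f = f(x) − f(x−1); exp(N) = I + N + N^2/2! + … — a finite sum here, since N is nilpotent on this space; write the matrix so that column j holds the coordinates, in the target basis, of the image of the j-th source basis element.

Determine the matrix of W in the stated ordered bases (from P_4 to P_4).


image of 1: 1
image of x: x + 2
image of x^2: x^2 + 4x + 1
image of x^3: x^3 + 6x^2 + 3x - 23/4
image of x^4: x^4 + 8x^3 + 6x^2 - 23x - 1
each image's coordinates form column j of the matrix

the matrix is [[1, 2, 1, -23/4, -1]; [0, 1, 4, 3, -23]; [0, 0, 1, 6, 6]; [0, 0, 0, 1, 8]; [0, 0, 0, 0, 1]] (rows listed top to bottom)


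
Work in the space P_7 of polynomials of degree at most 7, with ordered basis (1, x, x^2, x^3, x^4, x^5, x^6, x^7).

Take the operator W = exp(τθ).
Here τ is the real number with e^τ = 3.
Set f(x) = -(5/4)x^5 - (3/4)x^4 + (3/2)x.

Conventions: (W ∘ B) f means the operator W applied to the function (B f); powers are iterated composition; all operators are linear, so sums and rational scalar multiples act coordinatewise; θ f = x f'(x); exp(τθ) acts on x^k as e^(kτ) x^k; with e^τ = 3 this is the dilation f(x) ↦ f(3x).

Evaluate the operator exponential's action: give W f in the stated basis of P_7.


g(x) = -(1215/4)x^5 - (243/4)x^4 + (9/2)x

exp(τθ) x^k = e^(kτ) x^k; with e^τ = 3 this sends x^k to 3^k x^k
x ↦ 3 x
x^4 ↦ 81 x^4
x^5 ↦ 243 x^5
applying this coordinatewise to f: exp(τθ) f = -(1215/4)x^5 - (243/4)x^4 + (9/2)x


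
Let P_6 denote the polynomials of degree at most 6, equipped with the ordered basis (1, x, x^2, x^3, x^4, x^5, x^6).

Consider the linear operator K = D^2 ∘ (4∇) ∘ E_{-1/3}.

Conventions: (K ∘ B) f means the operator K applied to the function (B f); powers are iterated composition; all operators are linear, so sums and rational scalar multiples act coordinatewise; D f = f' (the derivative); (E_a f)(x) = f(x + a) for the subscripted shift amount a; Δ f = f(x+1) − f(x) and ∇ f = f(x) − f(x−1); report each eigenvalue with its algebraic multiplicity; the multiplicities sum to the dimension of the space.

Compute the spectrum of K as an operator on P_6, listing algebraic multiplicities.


λ = 0 (multiplicity 7)

image of 1: 0
image of x: 0
image of x^2: 0
image of x^3: 24
image of x^4: 96x - 80
image of x^5: 240x^2 - 400x + 560/3
image of x^6: 480x^3 - 1200x^2 + 1120x - 3400/9
the matrix is upper triangular; its diagonal is (0, 0, 0, 0, 0, 0, 0)
for a triangular matrix the eigenvalues are the diagonal entries, with algebraic multiplicity their repetition count


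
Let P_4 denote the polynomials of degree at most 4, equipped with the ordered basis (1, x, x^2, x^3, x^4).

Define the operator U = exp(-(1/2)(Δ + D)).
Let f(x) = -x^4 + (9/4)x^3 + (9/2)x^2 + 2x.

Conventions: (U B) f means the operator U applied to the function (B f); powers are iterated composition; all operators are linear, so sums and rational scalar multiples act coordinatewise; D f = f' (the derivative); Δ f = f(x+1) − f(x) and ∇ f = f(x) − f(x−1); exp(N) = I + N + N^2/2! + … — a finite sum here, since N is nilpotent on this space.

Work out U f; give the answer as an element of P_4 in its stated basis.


g(x) = -x^4 + (25/4)x^3 - (21/4)x^2 - (29/8)x

order-1 term: 4x^3 - (15/4)x^2 - (83/8)x - 39/8
order-2 term: -6x^2 + (3/4)x + 41/8
order-3 term: 4x + 3/4
order-4 term: -1
the series for exp(-(1/2)(Δ + D)) f terminates at order 4
exp(-(1/2)(Δ + D)) f = -x^4 + (25/4)x^3 - (21/4)x^2 - (29/8)x


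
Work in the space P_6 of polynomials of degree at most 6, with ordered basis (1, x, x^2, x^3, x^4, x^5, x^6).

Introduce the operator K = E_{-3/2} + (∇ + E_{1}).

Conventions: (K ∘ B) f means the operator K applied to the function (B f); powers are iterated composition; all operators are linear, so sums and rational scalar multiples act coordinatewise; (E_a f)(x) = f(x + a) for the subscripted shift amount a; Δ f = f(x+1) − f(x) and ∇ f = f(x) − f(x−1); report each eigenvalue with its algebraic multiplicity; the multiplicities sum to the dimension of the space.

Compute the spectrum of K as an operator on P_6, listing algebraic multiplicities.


image of 1: 2
image of x: 2x + 1/2
image of x^2: 2x^2 + x + 9/4
image of x^3: 2x^3 + (3/2)x^2 + (27/4)x - 11/8
image of x^4: 2x^4 + 2x^3 + (27/2)x^2 - (11/2)x + 81/16
image of x^5: 2x^5 + (5/2)x^4 + (45/2)x^3 - (55/4)x^2 + (405/16)x - 179/32
image of x^6: 2x^6 + 3x^5 + (135/4)x^4 - (55/2)x^3 + (1215/16)x^2 - (537/16)x + 729/64
the matrix is upper triangular; its diagonal is (2, 2, 2, 2, 2, 2, 2)
for a triangular matrix the eigenvalues are the diagonal entries, with algebraic multiplicity their repetition count

λ = 2 (multiplicity 7)


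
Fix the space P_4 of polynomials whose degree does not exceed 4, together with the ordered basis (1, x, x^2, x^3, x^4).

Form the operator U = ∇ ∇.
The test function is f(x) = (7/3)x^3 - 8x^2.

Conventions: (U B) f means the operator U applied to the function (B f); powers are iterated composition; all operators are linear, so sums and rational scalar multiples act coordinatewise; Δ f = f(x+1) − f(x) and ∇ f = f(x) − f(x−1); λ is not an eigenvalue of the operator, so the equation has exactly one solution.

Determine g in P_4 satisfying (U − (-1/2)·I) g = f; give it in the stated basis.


write g with unknown coordinates in the stated basis and equate coefficients in (U − (-1/2)·I) g = f
solving from the highest basis element down gives g = (14/3)x^3 - 16x^2 - 56x + 120
check: U g = 28x - 60
so U g − (-1/2)·g = (7/3)x^3 - 8x^2 = f ✓

the image equals g(x) = (14/3)x^3 - 16x^2 - 56x + 120


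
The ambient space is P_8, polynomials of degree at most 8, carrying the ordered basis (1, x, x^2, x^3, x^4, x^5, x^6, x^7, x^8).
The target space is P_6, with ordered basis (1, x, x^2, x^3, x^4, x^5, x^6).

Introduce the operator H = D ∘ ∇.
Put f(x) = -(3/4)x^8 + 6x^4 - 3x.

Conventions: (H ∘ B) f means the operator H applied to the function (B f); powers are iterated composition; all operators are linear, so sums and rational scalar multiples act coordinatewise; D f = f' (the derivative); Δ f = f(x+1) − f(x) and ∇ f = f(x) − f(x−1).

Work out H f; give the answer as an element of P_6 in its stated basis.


the result is g(x) = -42x^6 + 126x^5 - 210x^4 + 210x^3 - 54x^2 - 30x + 18

∇ f = -6x^7 + 21x^6 - 42x^5 + (105/2)x^4 - 18x^3 - 15x^2 + 18x - 33/4
D ∇ f = -42x^6 + 126x^5 - 210x^4 + 210x^3 - 54x^2 - 30x + 18


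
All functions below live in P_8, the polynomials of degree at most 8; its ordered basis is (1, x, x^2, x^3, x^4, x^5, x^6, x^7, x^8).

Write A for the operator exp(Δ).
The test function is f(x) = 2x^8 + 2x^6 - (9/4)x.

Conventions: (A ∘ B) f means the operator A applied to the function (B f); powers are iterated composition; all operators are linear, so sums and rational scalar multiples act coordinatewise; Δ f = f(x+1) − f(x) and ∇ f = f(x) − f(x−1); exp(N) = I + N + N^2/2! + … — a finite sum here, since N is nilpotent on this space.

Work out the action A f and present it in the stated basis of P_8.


order-1 term: 16x^7 + 56x^6 + 124x^5 + 170x^4 + 152x^3 + 86x^2 + 28x + 7/4
order-2 term: 56x^6 + 336x^5 + 1010x^4 + 1800x^3 + 1946x^2 + 1188x + 316
order-3 term: 112x^5 + 840x^4 + 2840x^3 + 5220x^2 + 5116x + 2112
order-4 term: 140x^4 + 1120x^3 + 3670x^2 + 5720x + 3532
order-5 term: 112x^3 + 840x^2 + 2252x + 2130
order-6 term: 56x^2 + 336x + 534
order-7 term: 16x + 56
order-8 term: 2
the series for exp(Δ) f terminates at order 8
exp(Δ) f = 2x^8 + 16x^7 + 114x^6 + 572x^5 + 2160x^4 + 6024x^3 + 11818x^2 + (58615/4)x + 34735/4

the result is g(x) = 2x^8 + 16x^7 + 114x^6 + 572x^5 + 2160x^4 + 6024x^3 + 11818x^2 + (58615/4)x + 34735/4


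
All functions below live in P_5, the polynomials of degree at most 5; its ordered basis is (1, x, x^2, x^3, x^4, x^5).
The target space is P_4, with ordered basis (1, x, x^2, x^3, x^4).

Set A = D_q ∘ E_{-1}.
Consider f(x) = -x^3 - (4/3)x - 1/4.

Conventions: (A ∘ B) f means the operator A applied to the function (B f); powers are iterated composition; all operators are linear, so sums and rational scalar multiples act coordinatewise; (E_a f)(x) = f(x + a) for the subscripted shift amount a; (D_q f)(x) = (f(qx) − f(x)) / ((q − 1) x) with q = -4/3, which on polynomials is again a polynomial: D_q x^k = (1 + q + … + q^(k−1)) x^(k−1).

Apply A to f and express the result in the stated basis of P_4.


the result is g(x) = -(13/9)x^2 - x - 13/3

E_{-1} f = -x^3 + 3x^2 - (13/3)x + 25/12
D_q E_{-1} f = -(13/9)x^2 - x - 13/3


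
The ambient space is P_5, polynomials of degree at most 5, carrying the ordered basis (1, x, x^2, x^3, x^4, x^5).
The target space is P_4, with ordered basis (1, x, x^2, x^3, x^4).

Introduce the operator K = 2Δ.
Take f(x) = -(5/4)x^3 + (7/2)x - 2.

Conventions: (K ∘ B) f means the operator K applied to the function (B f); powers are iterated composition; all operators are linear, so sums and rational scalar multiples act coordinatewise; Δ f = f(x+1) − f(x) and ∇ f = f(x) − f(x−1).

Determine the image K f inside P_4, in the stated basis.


Δ f = -(15/4)x^2 - (15/4)x + 9/4
(2Δ) f = -(15/2)x^2 - (15/2)x + 9/2

g(x) = -(15/2)x^2 - (15/2)x + 9/2


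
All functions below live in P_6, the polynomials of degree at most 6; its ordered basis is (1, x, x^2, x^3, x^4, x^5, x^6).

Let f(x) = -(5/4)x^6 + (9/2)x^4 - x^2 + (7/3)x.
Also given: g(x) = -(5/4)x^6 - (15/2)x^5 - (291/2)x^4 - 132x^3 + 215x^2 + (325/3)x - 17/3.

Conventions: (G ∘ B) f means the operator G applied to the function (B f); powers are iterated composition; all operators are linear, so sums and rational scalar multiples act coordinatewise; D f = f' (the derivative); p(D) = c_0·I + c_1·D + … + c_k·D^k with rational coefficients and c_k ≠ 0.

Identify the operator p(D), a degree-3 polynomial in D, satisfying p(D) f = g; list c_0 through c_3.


p(D) = I + D + 4·D^2 + D^3, i.e. c_0 = 1, c_1 = 1, c_2 = 4, c_3 = 1

D^0 f = -(5/4)x^6 + (9/2)x^4 - x^2 + (7/3)x
D^1 f = -(15/2)x^5 + 18x^3 - 2x + 7/3
D^2 f = -(75/2)x^4 + 54x^2 - 2
D^3 f = -150x^3 + 108x
matching coefficients of g against c_0 f + c_1 Df + … from the top degree down determines the c_i
solution: c_0 = 1, c_1 = 1, c_2 = 4, c_3 = 1


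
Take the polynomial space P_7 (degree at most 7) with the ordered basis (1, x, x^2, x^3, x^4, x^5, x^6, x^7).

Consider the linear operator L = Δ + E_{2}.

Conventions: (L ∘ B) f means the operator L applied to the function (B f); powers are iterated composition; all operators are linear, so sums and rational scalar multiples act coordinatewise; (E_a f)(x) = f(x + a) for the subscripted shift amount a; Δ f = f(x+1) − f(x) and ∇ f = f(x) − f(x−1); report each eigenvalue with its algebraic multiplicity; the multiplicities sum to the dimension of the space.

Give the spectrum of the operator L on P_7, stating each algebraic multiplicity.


image of 1: 1
image of x: x + 3
image of x^2: x^2 + 6x + 5
image of x^3: x^3 + 9x^2 + 15x + 9
image of x^4: x^4 + 12x^3 + 30x^2 + 36x + 17
image of x^5: x^5 + 15x^4 + 50x^3 + 90x^2 + 85x + 33
image of x^6: x^6 + 18x^5 + 75x^4 + 180x^3 + 255x^2 + 198x + 65
image of x^7: x^7 + 21x^6 + 105x^5 + 315x^4 + 595x^3 + 693x^2 + 455x + 129
the matrix is upper triangular; its diagonal is (1, 1, 1, 1, 1, 1, 1, 1)
for a triangular matrix the eigenvalues are the diagonal entries, with algebraic multiplicity their repetition count

λ = 1 (multiplicity 8)


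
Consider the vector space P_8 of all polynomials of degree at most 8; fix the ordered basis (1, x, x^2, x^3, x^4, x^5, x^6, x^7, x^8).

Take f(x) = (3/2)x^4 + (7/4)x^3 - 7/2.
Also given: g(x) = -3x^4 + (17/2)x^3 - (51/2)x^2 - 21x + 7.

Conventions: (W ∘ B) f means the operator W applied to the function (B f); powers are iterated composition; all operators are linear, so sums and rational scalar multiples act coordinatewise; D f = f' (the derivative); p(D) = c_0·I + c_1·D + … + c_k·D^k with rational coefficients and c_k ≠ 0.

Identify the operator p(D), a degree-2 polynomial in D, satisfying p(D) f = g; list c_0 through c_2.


c_0 = -2, c_1 = 2, c_2 = -2

D^0 f = (3/2)x^4 + (7/4)x^3 - 7/2
D^1 f = 6x^3 + (21/4)x^2
D^2 f = 18x^2 + (21/2)x
matching coefficients of g against c_0 f + c_1 Df + … from the top degree down determines the c_i
solution: c_0 = -2, c_1 = 2, c_2 = -2
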